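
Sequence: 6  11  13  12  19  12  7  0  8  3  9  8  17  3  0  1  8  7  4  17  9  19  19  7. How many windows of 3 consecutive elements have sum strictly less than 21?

10

[6, 11, 13] → sum 30
[11, 13, 12] → sum 36
[13, 12, 19] → sum 44
[12, 19, 12] → sum 43
[19, 12, 7] → sum 38
[12, 7, 0] → sum 19  < 21 ✓
[7, 0, 8] → sum 15  < 21 ✓
[0, 8, 3] → sum 11  < 21 ✓
[8, 3, 9] → sum 20  < 21 ✓
[3, 9, 8] → sum 20  < 21 ✓
[9, 8, 17] → sum 34
[8, 17, 3] → sum 28
[17, 3, 0] → sum 20  < 21 ✓
[3, 0, 1] → sum 4  < 21 ✓
[0, 1, 8] → sum 9  < 21 ✓
[1, 8, 7] → sum 16  < 21 ✓
[8, 7, 4] → sum 19  < 21 ✓
[7, 4, 17] → sum 28
[4, 17, 9] → sum 30
[17, 9, 19] → sum 45
[9, 19, 19] → sum 47
[19, 19, 7] → sum 45
10 windows satisfy the condition.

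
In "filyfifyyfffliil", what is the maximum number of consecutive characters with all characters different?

[f] len 1
[f, i] len 2
[f, i, l] len 3
[f, i, l, y] len 4
[i, l, y, f] len 4
[l, y, f, i] len 4
[i, f] len 2
[i, f, y] len 3
[y] len 1
[y, f] len 2
[f] len 1
[f] len 1
[f, l] len 2
[f, l, i] len 3
[i] len 1
[i, l] len 2
Longest all-distinct length: 4.

4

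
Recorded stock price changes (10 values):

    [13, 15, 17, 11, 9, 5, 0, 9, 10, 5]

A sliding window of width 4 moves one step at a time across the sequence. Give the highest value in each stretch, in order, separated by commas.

(13, 15, 17, 11) → max 17
(15, 17, 11, 9) → max 17
(17, 11, 9, 5) → max 17
(11, 9, 5, 0) → max 11
(9, 5, 0, 9) → max 9
(5, 0, 9, 10) → max 10
(0, 9, 10, 5) → max 10

17, 17, 17, 11, 9, 10, 10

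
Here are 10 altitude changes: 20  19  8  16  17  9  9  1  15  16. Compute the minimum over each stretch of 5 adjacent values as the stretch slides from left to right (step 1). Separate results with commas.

8, 8, 8, 1, 1, 1

Sliding a size-5 window across the 10 values:
20 19 8 16 17 → min 8
19 8 16 17 9 → min 8
8 16 17 9 9 → min 8
16 17 9 9 1 → min 1
17 9 9 1 15 → min 1
9 9 1 15 16 → min 1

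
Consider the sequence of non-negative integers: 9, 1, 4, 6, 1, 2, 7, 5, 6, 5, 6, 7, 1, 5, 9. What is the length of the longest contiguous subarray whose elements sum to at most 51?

add 9: [9] sum 9, len 1
add 1: [9, 1] sum 10, len 2
add 4: [9, 1, 4] sum 14, len 3
add 6: [9, 1, 4, 6] sum 20, len 4
add 1: [9, 1, 4, 6, 1] sum 21, len 5
add 2: [9, 1, 4, 6, 1, 2] sum 23, len 6
add 7: [9, 1, 4, 6, 1, 2, 7] sum 30, len 7
add 5: [9, 1, 4, 6, 1, 2, 7, 5] sum 35, len 8
add 6: [9, 1, 4, 6, 1, 2, 7, 5, 6] sum 41, len 9
add 5: [9, 1, 4, 6, 1, 2, 7, 5, 6, 5] sum 46, len 10
add 6: [1, 4, 6, 1, 2, 7, 5, 6, 5, 6] sum 43, len 10
add 7: [1, 4, 6, 1, 2, 7, 5, 6, 5, 6, 7] sum 50, len 11
add 1: [1, 4, 6, 1, 2, 7, 5, 6, 5, 6, 7, 1] sum 51, len 12
add 5: [6, 1, 2, 7, 5, 6, 5, 6, 7, 1, 5] sum 51, len 11
add 9: [7, 5, 6, 5, 6, 7, 1, 5, 9] sum 51, len 9
Longest length seen: 12.

12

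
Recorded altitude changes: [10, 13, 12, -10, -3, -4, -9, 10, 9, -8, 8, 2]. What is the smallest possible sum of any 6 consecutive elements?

-7

Each size-6 window and its sum:
10 13 12 -10 -3 -4 → sum 18
13 12 -10 -3 -4 -9 → sum -1
12 -10 -3 -4 -9 10 → sum -4
-10 -3 -4 -9 10 9 → sum -7
-3 -4 -9 10 9 -8 → sum -5
-4 -9 10 9 -8 8 → sum 6
-9 10 9 -8 8 2 → sum 12
Smallest of these is -7.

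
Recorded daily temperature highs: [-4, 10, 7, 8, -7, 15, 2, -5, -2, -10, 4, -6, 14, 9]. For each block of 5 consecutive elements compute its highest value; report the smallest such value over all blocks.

4

Window maxs for each of the 10 positions:
[-4, 10, 7, 8, -7] → max 10
[10, 7, 8, -7, 15] → max 15
[7, 8, -7, 15, 2] → max 15
[8, -7, 15, 2, -5] → max 15
[-7, 15, 2, -5, -2] → max 15
[15, 2, -5, -2, -10] → max 15
[2, -5, -2, -10, 4] → max 4
[-5, -2, -10, 4, -6] → max 4
[-2, -10, 4, -6, 14] → max 14
[-10, 4, -6, 14, 9] → max 14
Smallest of these is 4.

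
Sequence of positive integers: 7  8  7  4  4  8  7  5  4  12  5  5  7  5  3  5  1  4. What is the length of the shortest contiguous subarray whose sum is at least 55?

add 7: running sum 7 < 55
add 8: running sum 15 < 55
add 7: running sum 22 < 55
add 4: running sum 26 < 55
add 4: running sum 30 < 55
add 8: running sum 38 < 55
add 7: running sum 45 < 55
add 5: running sum 50 < 55
add 4: running sum 54 < 55
add 12: shortest ending here [8, 7, 4, 4, 8, 7, 5, 4, 12] sum 59, len 9
add 5: shortest ending here [7, 4, 4, 8, 7, 5, 4, 12, 5] sum 56, len 9
add 5: shortest ending here [7, 4, 4, 8, 7, 5, 4, 12, 5, 5] sum 61, len 10
add 7: shortest ending here [4, 8, 7, 5, 4, 12, 5, 5, 7] sum 57, len 9
add 5: shortest ending here [8, 7, 5, 4, 12, 5, 5, 7, 5] sum 58, len 9
add 3: shortest ending here [8, 7, 5, 4, 12, 5, 5, 7, 5, 3] sum 61, len 10
add 5: shortest ending here [7, 5, 4, 12, 5, 5, 7, 5, 3, 5] sum 58, len 10
add 1: shortest ending here [7, 5, 4, 12, 5, 5, 7, 5, 3, 5, 1] sum 59, len 11
add 4: shortest ending here [5, 4, 12, 5, 5, 7, 5, 3, 5, 1, 4] sum 56, len 11
Shortest qualifying length: 9.

9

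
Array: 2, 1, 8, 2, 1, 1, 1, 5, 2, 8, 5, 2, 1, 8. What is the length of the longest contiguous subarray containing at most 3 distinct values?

[2] 1 distinct, len 1
[2, 1] 2 distinct, len 2
[2, 1, 8] 3 distinct, len 3
[2, 1, 8, 2] 3 distinct, len 4
[2, 1, 8, 2, 1] 3 distinct, len 5
[2, 1, 8, 2, 1, 1] 3 distinct, len 6
[2, 1, 8, 2, 1, 1, 1] 3 distinct, len 7
[2, 1, 1, 1, 5] 3 distinct, len 5
[2, 1, 1, 1, 5, 2] 3 distinct, len 6
[5, 2, 8] 3 distinct, len 3
[5, 2, 8, 5] 3 distinct, len 4
[5, 2, 8, 5, 2] 3 distinct, len 5
[5, 2, 1] 3 distinct, len 3
[2, 1, 8] 3 distinct, len 3
Longest length with ≤3 distinct: 7.

7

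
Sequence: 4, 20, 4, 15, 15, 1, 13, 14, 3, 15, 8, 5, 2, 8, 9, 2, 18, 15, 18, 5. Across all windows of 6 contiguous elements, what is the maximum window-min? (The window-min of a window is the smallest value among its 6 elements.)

3

(4, 20, 4, 15, 15, 1) → min 1
(20, 4, 15, 15, 1, 13) → min 1
(4, 15, 15, 1, 13, 14) → min 1
(15, 15, 1, 13, 14, 3) → min 1
(15, 1, 13, 14, 3, 15) → min 1
(1, 13, 14, 3, 15, 8) → min 1
(13, 14, 3, 15, 8, 5) → min 3
(14, 3, 15, 8, 5, 2) → min 2
(3, 15, 8, 5, 2, 8) → min 2
(15, 8, 5, 2, 8, 9) → min 2
(8, 5, 2, 8, 9, 2) → min 2
(5, 2, 8, 9, 2, 18) → min 2
(2, 8, 9, 2, 18, 15) → min 2
(8, 9, 2, 18, 15, 18) → min 2
(9, 2, 18, 15, 18, 5) → min 2
Maximum of these is 3.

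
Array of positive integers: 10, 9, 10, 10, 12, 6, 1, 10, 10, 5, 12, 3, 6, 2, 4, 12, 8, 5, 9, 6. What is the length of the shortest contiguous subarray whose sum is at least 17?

add 10: running sum 10 < 17
add 9: shortest ending here [10, 9] sum 19, len 2
add 10: shortest ending here [9, 10] sum 19, len 2
add 10: shortest ending here [10, 10] sum 20, len 2
add 12: shortest ending here [10, 12] sum 22, len 2
add 6: shortest ending here [12, 6] sum 18, len 2
add 1: shortest ending here [12, 6, 1] sum 19, len 3
add 10: shortest ending here [6, 1, 10] sum 17, len 3
add 10: shortest ending here [10, 10] sum 20, len 2
add 5: shortest ending here [10, 10, 5] sum 25, len 3
add 12: shortest ending here [5, 12] sum 17, len 2
add 3: shortest ending here [5, 12, 3] sum 20, len 3
add 6: shortest ending here [12, 3, 6] sum 21, len 3
add 2: shortest ending here [12, 3, 6, 2] sum 23, len 4
add 4: shortest ending here [12, 3, 6, 2, 4] sum 27, len 5
add 12: shortest ending here [2, 4, 12] sum 18, len 3
add 8: shortest ending here [12, 8] sum 20, len 2
add 5: shortest ending here [12, 8, 5] sum 25, len 3
add 9: shortest ending here [8, 5, 9] sum 22, len 3
add 6: shortest ending here [5, 9, 6] sum 20, len 3
Shortest qualifying length: 2.

2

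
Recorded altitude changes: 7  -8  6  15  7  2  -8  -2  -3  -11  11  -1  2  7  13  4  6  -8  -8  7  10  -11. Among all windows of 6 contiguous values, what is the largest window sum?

Window sums for each of the 17 positions:
(7, -8, 6, 15, 7, 2) → sum 29
(-8, 6, 15, 7, 2, -8) → sum 14
(6, 15, 7, 2, -8, -2) → sum 20
(15, 7, 2, -8, -2, -3) → sum 11
(7, 2, -8, -2, -3, -11) → sum -15
(2, -8, -2, -3, -11, 11) → sum -11
(-8, -2, -3, -11, 11, -1) → sum -14
(-2, -3, -11, 11, -1, 2) → sum -4
(-3, -11, 11, -1, 2, 7) → sum 5
(-11, 11, -1, 2, 7, 13) → sum 21
(11, -1, 2, 7, 13, 4) → sum 36
(-1, 2, 7, 13, 4, 6) → sum 31
(2, 7, 13, 4, 6, -8) → sum 24
(7, 13, 4, 6, -8, -8) → sum 14
(13, 4, 6, -8, -8, 7) → sum 14
(4, 6, -8, -8, 7, 10) → sum 11
(6, -8, -8, 7, 10, -11) → sum -4
Largest of these is 36.

36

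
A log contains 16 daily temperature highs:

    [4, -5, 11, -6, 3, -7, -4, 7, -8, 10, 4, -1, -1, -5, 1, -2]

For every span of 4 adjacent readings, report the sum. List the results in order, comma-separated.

4, 3, 1, -14, -1, -12, 5, 13, 5, 12, -3, -6, -7

4 -5 11 -6 → sum 4
-5 11 -6 3 → sum 3
11 -6 3 -7 → sum 1
-6 3 -7 -4 → sum -14
3 -7 -4 7 → sum -1
-7 -4 7 -8 → sum -12
-4 7 -8 10 → sum 5
7 -8 10 4 → sum 13
-8 10 4 -1 → sum 5
10 4 -1 -1 → sum 12
4 -1 -1 -5 → sum -3
-1 -1 -5 1 → sum -6
-1 -5 1 -2 → sum -7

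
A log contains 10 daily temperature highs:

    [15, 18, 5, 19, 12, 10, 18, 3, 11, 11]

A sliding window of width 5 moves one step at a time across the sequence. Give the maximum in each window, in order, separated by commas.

19, 19, 19, 19, 18, 18

[15, 18, 5, 19, 12] → max 19
[18, 5, 19, 12, 10] → max 19
[5, 19, 12, 10, 18] → max 19
[19, 12, 10, 18, 3] → max 19
[12, 10, 18, 3, 11] → max 18
[10, 18, 3, 11, 11] → max 18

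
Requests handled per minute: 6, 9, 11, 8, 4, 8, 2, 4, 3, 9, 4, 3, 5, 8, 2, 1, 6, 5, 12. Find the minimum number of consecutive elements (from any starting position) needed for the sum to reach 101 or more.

Extend right; whenever the sum reaches 101, record the length and shrink from the left:
add 6: running sum 6 < 101
add 9: running sum 15 < 101
add 11: running sum 26 < 101
add 8: running sum 34 < 101
add 4: running sum 38 < 101
add 8: running sum 46 < 101
add 2: running sum 48 < 101
add 4: running sum 52 < 101
add 3: running sum 55 < 101
add 9: running sum 64 < 101
add 4: running sum 68 < 101
add 3: running sum 71 < 101
add 5: running sum 76 < 101
add 8: running sum 84 < 101
add 2: running sum 86 < 101
add 1: running sum 87 < 101
add 6: running sum 93 < 101
add 5: running sum 98 < 101
end 18: [9, 11, 8, 4, 8, 2, 4, 3, 9, 4, 3, 5, 8, 2, 1, 6, 5, 12] sum 104, len 18
Shortest qualifying length: 18.

18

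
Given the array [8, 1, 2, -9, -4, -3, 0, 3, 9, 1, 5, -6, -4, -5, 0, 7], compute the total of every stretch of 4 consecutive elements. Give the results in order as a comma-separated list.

8 1 2 -9 → sum 2
1 2 -9 -4 → sum -10
2 -9 -4 -3 → sum -14
-9 -4 -3 0 → sum -16
-4 -3 0 3 → sum -4
-3 0 3 9 → sum 9
0 3 9 1 → sum 13
3 9 1 5 → sum 18
9 1 5 -6 → sum 9
1 5 -6 -4 → sum -4
5 -6 -4 -5 → sum -10
-6 -4 -5 0 → sum -15
-4 -5 0 7 → sum -2

2, -10, -14, -16, -4, 9, 13, 18, 9, -4, -10, -15, -2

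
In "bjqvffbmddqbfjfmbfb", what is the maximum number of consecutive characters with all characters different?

[b] len 1
[b, j] len 2
[b, j, q] len 3
[b, j, q, v] len 4
[b, j, q, v, f] len 5
[f] len 1
[f, b] len 2
[f, b, m] len 3
[f, b, m, d] len 4
[d] len 1
[d, q] len 2
[d, q, b] len 3
[d, q, b, f] len 4
[d, q, b, f, j] len 5
[j, f] len 2
[j, f, m] len 3
[j, f, m, b] len 4
[m, b, f] len 3
[f, b] len 2
Longest all-distinct length: 5.

5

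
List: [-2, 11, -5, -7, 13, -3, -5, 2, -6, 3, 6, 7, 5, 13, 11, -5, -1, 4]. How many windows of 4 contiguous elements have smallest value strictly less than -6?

4

-2 11 -5 -7 → min -7  < -6 ✓
11 -5 -7 13 → min -7  < -6 ✓
-5 -7 13 -3 → min -7  < -6 ✓
-7 13 -3 -5 → min -7  < -6 ✓
13 -3 -5 2 → min -5
-3 -5 2 -6 → min -6
-5 2 -6 3 → min -6
2 -6 3 6 → min -6
-6 3 6 7 → min -6
3 6 7 5 → min 3
6 7 5 13 → min 5
7 5 13 11 → min 5
5 13 11 -5 → min -5
13 11 -5 -1 → min -5
11 -5 -1 4 → min -5
4 windows satisfy the condition.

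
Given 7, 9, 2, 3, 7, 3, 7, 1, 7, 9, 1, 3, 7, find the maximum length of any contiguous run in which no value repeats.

add 7: [7] len 1
add 9: [7, 9] len 2
add 2: [7, 9, 2] len 3
add 3: [7, 9, 2, 3] len 4
add 7 (repeat 7, move left end past it): [9, 2, 3, 7] len 4
add 3 (repeat 3, move left end past it): [7, 3] len 2
add 7 (repeat 7, move left end past it): [3, 7] len 2
add 1: [3, 7, 1] len 3
add 7 (repeat 7, move left end past it): [1, 7] len 2
add 9: [1, 7, 9] len 3
add 1 (repeat 1, move left end past it): [7, 9, 1] len 3
add 3: [7, 9, 1, 3] len 4
add 7 (repeat 7, move left end past it): [9, 1, 3, 7] len 4
Longest all-distinct length: 4.

4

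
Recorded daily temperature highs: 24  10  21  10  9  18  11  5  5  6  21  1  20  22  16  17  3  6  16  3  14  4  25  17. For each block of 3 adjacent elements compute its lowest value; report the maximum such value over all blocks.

(24, 10, 21) → min 10
(10, 21, 10) → min 10
(21, 10, 9) → min 9
(10, 9, 18) → min 9
(9, 18, 11) → min 9
(18, 11, 5) → min 5
(11, 5, 5) → min 5
(5, 5, 6) → min 5
(5, 6, 21) → min 5
(6, 21, 1) → min 1
(21, 1, 20) → min 1
(1, 20, 22) → min 1
(20, 22, 16) → min 16
(22, 16, 17) → min 16
(16, 17, 3) → min 3
(17, 3, 6) → min 3
(3, 6, 16) → min 3
(6, 16, 3) → min 3
(16, 3, 14) → min 3
(3, 14, 4) → min 3
(14, 4, 25) → min 4
(4, 25, 17) → min 4
Maximum of these is 16.

16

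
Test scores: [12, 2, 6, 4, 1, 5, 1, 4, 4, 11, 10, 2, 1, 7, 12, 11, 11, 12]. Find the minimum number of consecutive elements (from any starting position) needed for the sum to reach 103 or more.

17

add 12: running sum 12 < 103
add 2: running sum 14 < 103
add 6: running sum 20 < 103
add 4: running sum 24 < 103
add 1: running sum 25 < 103
add 5: running sum 30 < 103
add 1: running sum 31 < 103
add 4: running sum 35 < 103
add 4: running sum 39 < 103
add 11: running sum 50 < 103
add 10: running sum 60 < 103
add 2: running sum 62 < 103
add 1: running sum 63 < 103
add 7: running sum 70 < 103
add 12: running sum 82 < 103
add 11: running sum 93 < 103
add 11: shortest ending here [12, 2, 6, 4, 1, 5, 1, 4, 4, 11, 10, 2, 1, 7, 12, 11, 11] sum 104, len 17
add 12: shortest ending here [2, 6, 4, 1, 5, 1, 4, 4, 11, 10, 2, 1, 7, 12, 11, 11, 12] sum 104, len 17
Shortest qualifying length: 17.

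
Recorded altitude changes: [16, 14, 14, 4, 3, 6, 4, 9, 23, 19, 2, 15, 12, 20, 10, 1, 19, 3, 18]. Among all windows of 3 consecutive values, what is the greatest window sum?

Window sums for each of the 17 positions:
(16, 14, 14) → sum 44
(14, 14, 4) → sum 32
(14, 4, 3) → sum 21
(4, 3, 6) → sum 13
(3, 6, 4) → sum 13
(6, 4, 9) → sum 19
(4, 9, 23) → sum 36
(9, 23, 19) → sum 51
(23, 19, 2) → sum 44
(19, 2, 15) → sum 36
(2, 15, 12) → sum 29
(15, 12, 20) → sum 47
(12, 20, 10) → sum 42
(20, 10, 1) → sum 31
(10, 1, 19) → sum 30
(1, 19, 3) → sum 23
(19, 3, 18) → sum 40
Greatest of these is 51.

51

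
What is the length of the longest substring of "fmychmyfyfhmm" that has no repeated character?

[f] len 1
[f, m] len 2
[f, m, y] len 3
[f, m, y, c] len 4
[f, m, y, c, h] len 5
[y, c, h, m] len 4
[c, h, m, y] len 4
[c, h, m, y, f] len 5
[f, y] len 2
[y, f] len 2
[y, f, h] len 3
[y, f, h, m] len 4
[m] len 1
Longest all-distinct length: 5.

5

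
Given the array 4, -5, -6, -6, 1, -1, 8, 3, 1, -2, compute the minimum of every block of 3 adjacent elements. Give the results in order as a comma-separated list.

[4, -5, -6] → min -6
[-5, -6, -6] → min -6
[-6, -6, 1] → min -6
[-6, 1, -1] → min -6
[1, -1, 8] → min -1
[-1, 8, 3] → min -1
[8, 3, 1] → min 1
[3, 1, -2] → min -2

-6, -6, -6, -6, -1, -1, 1, -2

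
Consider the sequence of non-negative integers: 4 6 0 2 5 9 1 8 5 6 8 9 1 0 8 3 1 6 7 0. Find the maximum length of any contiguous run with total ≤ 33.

8

→ 4: sum 4, len 1
→ 6: sum 10, len 2
→ 0: sum 10, len 3
→ 2: sum 12, len 4
→ 5: sum 17, len 5
→ 9: sum 26, len 6
→ 1: sum 27, len 7
→ 8 (dropped 4): sum 31, len 7
→ 5 (dropped 6): sum 30, len 7
→ 6 (dropped 0, 2, 5): sum 29, len 5
→ 8 (dropped 9): sum 28, len 5
→ 9 (dropped 1, 8): sum 28, len 4
→ 1: sum 29, len 5
→ 0: sum 29, len 6
→ 8 (dropped 5): sum 32, len 6
→ 3 (dropped 6): sum 29, len 6
→ 1: sum 30, len 7
→ 6 (dropped 8): sum 28, len 7
→ 7 (dropped 9): sum 26, len 7
→ 0: sum 26, len 8
Longest length seen: 8.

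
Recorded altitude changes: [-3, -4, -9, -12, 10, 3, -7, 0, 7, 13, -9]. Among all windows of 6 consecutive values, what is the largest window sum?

(-3, -4, -9, -12, 10, 3) → sum -15
(-4, -9, -12, 10, 3, -7) → sum -19
(-9, -12, 10, 3, -7, 0) → sum -15
(-12, 10, 3, -7, 0, 7) → sum 1
(10, 3, -7, 0, 7, 13) → sum 26
(3, -7, 0, 7, 13, -9) → sum 7
Largest of these is 26.

26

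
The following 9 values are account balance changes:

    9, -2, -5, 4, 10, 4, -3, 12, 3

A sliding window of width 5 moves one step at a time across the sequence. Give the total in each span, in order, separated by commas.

16, 11, 10, 27, 26

9 -2 -5 4 10 → sum 16
-2 -5 4 10 4 → sum 11
-5 4 10 4 -3 → sum 10
4 10 4 -3 12 → sum 27
10 4 -3 12 3 → sum 26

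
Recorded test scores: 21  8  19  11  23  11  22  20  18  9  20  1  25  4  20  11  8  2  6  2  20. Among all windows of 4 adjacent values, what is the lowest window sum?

18

[21, 8, 19, 11] → sum 59
[8, 19, 11, 23] → sum 61
[19, 11, 23, 11] → sum 64
[11, 23, 11, 22] → sum 67
[23, 11, 22, 20] → sum 76
[11, 22, 20, 18] → sum 71
[22, 20, 18, 9] → sum 69
[20, 18, 9, 20] → sum 67
[18, 9, 20, 1] → sum 48
[9, 20, 1, 25] → sum 55
[20, 1, 25, 4] → sum 50
[1, 25, 4, 20] → sum 50
[25, 4, 20, 11] → sum 60
[4, 20, 11, 8] → sum 43
[20, 11, 8, 2] → sum 41
[11, 8, 2, 6] → sum 27
[8, 2, 6, 2] → sum 18
[2, 6, 2, 20] → sum 30
Lowest of these is 18.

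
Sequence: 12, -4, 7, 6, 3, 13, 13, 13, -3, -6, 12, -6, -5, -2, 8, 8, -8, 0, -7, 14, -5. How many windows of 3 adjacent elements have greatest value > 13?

2

12 -4 7 → max 12
-4 7 6 → max 7
7 6 3 → max 7
6 3 13 → max 13
3 13 13 → max 13
13 13 13 → max 13
13 13 -3 → max 13
13 -3 -6 → max 13
-3 -6 12 → max 12
-6 12 -6 → max 12
12 -6 -5 → max 12
-6 -5 -2 → max -2
-5 -2 8 → max 8
-2 8 8 → max 8
8 8 -8 → max 8
8 -8 0 → max 8
-8 0 -7 → max 0
0 -7 14 → max 14  > 13 ✓
-7 14 -5 → max 14  > 13 ✓
2 windows satisfy the condition.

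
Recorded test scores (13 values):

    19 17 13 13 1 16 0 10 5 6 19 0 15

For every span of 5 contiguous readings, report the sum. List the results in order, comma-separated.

Sliding a size-5 window across the 13 values:
[19, 17, 13, 13, 1] → sum 63
[17, 13, 13, 1, 16] → sum 60
[13, 13, 1, 16, 0] → sum 43
[13, 1, 16, 0, 10] → sum 40
[1, 16, 0, 10, 5] → sum 32
[16, 0, 10, 5, 6] → sum 37
[0, 10, 5, 6, 19] → sum 40
[10, 5, 6, 19, 0] → sum 40
[5, 6, 19, 0, 15] → sum 45

63, 60, 43, 40, 32, 37, 40, 40, 45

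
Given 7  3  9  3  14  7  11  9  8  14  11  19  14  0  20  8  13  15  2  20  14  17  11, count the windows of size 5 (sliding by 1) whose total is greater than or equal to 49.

15

7 3 9 3 14 → sum 36
3 9 3 14 7 → sum 36
9 3 14 7 11 → sum 44
3 14 7 11 9 → sum 44
14 7 11 9 8 → sum 49  ≥ 49 ✓
7 11 9 8 14 → sum 49  ≥ 49 ✓
11 9 8 14 11 → sum 53  ≥ 49 ✓
9 8 14 11 19 → sum 61  ≥ 49 ✓
8 14 11 19 14 → sum 66  ≥ 49 ✓
14 11 19 14 0 → sum 58  ≥ 49 ✓
11 19 14 0 20 → sum 64  ≥ 49 ✓
19 14 0 20 8 → sum 61  ≥ 49 ✓
14 0 20 8 13 → sum 55  ≥ 49 ✓
0 20 8 13 15 → sum 56  ≥ 49 ✓
20 8 13 15 2 → sum 58  ≥ 49 ✓
8 13 15 2 20 → sum 58  ≥ 49 ✓
13 15 2 20 14 → sum 64  ≥ 49 ✓
15 2 20 14 17 → sum 68  ≥ 49 ✓
2 20 14 17 11 → sum 64  ≥ 49 ✓
15 windows satisfy the condition.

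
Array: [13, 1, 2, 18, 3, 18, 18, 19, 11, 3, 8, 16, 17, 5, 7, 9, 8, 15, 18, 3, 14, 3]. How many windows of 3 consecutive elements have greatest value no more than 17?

10

(13, 1, 2) → max 13  ≤ 17 ✓
(1, 2, 18) → max 18
(2, 18, 3) → max 18
(18, 3, 18) → max 18
(3, 18, 18) → max 18
(18, 18, 19) → max 19
(18, 19, 11) → max 19
(19, 11, 3) → max 19
(11, 3, 8) → max 11  ≤ 17 ✓
(3, 8, 16) → max 16  ≤ 17 ✓
(8, 16, 17) → max 17  ≤ 17 ✓
(16, 17, 5) → max 17  ≤ 17 ✓
(17, 5, 7) → max 17  ≤ 17 ✓
(5, 7, 9) → max 9  ≤ 17 ✓
(7, 9, 8) → max 9  ≤ 17 ✓
(9, 8, 15) → max 15  ≤ 17 ✓
(8, 15, 18) → max 18
(15, 18, 3) → max 18
(18, 3, 14) → max 18
(3, 14, 3) → max 14  ≤ 17 ✓
10 windows satisfy the condition.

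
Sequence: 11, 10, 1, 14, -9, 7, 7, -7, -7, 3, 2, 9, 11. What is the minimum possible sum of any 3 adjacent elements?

-11

(11, 10, 1) → sum 22
(10, 1, 14) → sum 25
(1, 14, -9) → sum 6
(14, -9, 7) → sum 12
(-9, 7, 7) → sum 5
(7, 7, -7) → sum 7
(7, -7, -7) → sum -7
(-7, -7, 3) → sum -11
(-7, 3, 2) → sum -2
(3, 2, 9) → sum 14
(2, 9, 11) → sum 22
Minimum of these is -11.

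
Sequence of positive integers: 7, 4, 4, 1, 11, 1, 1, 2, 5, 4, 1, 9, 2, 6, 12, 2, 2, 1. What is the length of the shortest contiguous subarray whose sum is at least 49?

11

add 7: running sum 7 < 49
add 4: running sum 11 < 49
add 4: running sum 15 < 49
add 1: running sum 16 < 49
add 11: running sum 27 < 49
add 1: running sum 28 < 49
add 1: running sum 29 < 49
add 2: running sum 31 < 49
add 5: running sum 36 < 49
add 4: running sum 40 < 49
add 1: running sum 41 < 49
add 9: shortest ending here [7, 4, 4, 1, 11, 1, 1, 2, 5, 4, 1, 9] sum 50, len 12
add 2: shortest ending here [7, 4, 4, 1, 11, 1, 1, 2, 5, 4, 1, 9, 2] sum 52, len 13
add 6: shortest ending here [4, 4, 1, 11, 1, 1, 2, 5, 4, 1, 9, 2, 6] sum 51, len 13
add 12: shortest ending here [11, 1, 1, 2, 5, 4, 1, 9, 2, 6, 12] sum 54, len 11
add 2: shortest ending here [11, 1, 1, 2, 5, 4, 1, 9, 2, 6, 12, 2] sum 56, len 12
add 2: shortest ending here [11, 1, 1, 2, 5, 4, 1, 9, 2, 6, 12, 2, 2] sum 58, len 13
add 1: shortest ending here [11, 1, 1, 2, 5, 4, 1, 9, 2, 6, 12, 2, 2, 1] sum 59, len 14
Shortest qualifying length: 11.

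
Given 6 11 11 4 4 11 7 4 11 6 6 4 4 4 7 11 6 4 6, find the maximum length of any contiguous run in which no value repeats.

4

[6] len 1
[6, 11] len 2
[11] len 1
[11, 4] len 2
[4] len 1
[4, 11] len 2
[4, 11, 7] len 3
[11, 7, 4] len 3
[7, 4, 11] len 3
[7, 4, 11, 6] len 4
[6] len 1
[6, 4] len 2
[4] len 1
[4] len 1
[4, 7] len 2
[4, 7, 11] len 3
[4, 7, 11, 6] len 4
[7, 11, 6, 4] len 4
[4, 6] len 2
Longest all-distinct length: 4.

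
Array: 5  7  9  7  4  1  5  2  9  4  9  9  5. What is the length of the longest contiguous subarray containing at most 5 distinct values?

9

add 5: window [5] (1 distinct), len 1
add 7: window [5, 7] (2 distinct), len 2
add 9: window [5, 7, 9] (3 distinct), len 3
add 7: window [5, 7, 9, 7] (3 distinct), len 4
add 4: window [5, 7, 9, 7, 4] (4 distinct), len 5
add 1: window [5, 7, 9, 7, 4, 1] (5 distinct), len 6
add 5: window [5, 7, 9, 7, 4, 1, 5] (5 distinct), len 7
add 2: window [7, 4, 1, 5, 2] (5 distinct), len 5
add 9: window [4, 1, 5, 2, 9] (5 distinct), len 5
add 4: window [4, 1, 5, 2, 9, 4] (5 distinct), len 6
add 9: window [4, 1, 5, 2, 9, 4, 9] (5 distinct), len 7
add 9: window [4, 1, 5, 2, 9, 4, 9, 9] (5 distinct), len 8
add 5: window [4, 1, 5, 2, 9, 4, 9, 9, 5] (5 distinct), len 9
Longest length with ≤5 distinct: 9.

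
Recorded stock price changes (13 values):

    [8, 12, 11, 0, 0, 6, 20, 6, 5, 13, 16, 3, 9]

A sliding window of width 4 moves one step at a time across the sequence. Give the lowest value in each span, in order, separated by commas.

0, 0, 0, 0, 0, 5, 5, 5, 3, 3

Sliding a size-4 window across the 13 values:
(8, 12, 11, 0) → min 0
(12, 11, 0, 0) → min 0
(11, 0, 0, 6) → min 0
(0, 0, 6, 20) → min 0
(0, 6, 20, 6) → min 0
(6, 20, 6, 5) → min 5
(20, 6, 5, 13) → min 5
(6, 5, 13, 16) → min 5
(5, 13, 16, 3) → min 3
(13, 16, 3, 9) → min 3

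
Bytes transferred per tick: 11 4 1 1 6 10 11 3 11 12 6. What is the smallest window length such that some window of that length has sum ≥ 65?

10

Extend right; whenever the sum reaches 65, record the length and shrink from the left:
add 11: running sum 11 < 65
add 4: running sum 15 < 65
add 1: running sum 16 < 65
add 1: running sum 17 < 65
add 6: running sum 23 < 65
add 10: running sum 33 < 65
add 11: running sum 44 < 65
add 3: running sum 47 < 65
add 11: running sum 58 < 65
end 9: [11, 4, 1, 1, 6, 10, 11, 3, 11, 12] sum 70, len 10
end 10: [4, 1, 1, 6, 10, 11, 3, 11, 12, 6] sum 65, len 10
Shortest qualifying length: 10.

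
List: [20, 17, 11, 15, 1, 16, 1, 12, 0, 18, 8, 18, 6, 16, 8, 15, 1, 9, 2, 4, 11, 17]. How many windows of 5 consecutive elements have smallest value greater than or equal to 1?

(20, 17, 11, 15, 1) → min 1  ≥ 1 ✓
(17, 11, 15, 1, 16) → min 1  ≥ 1 ✓
(11, 15, 1, 16, 1) → min 1  ≥ 1 ✓
(15, 1, 16, 1, 12) → min 1  ≥ 1 ✓
(1, 16, 1, 12, 0) → min 0
(16, 1, 12, 0, 18) → min 0
(1, 12, 0, 18, 8) → min 0
(12, 0, 18, 8, 18) → min 0
(0, 18, 8, 18, 6) → min 0
(18, 8, 18, 6, 16) → min 6  ≥ 1 ✓
(8, 18, 6, 16, 8) → min 6  ≥ 1 ✓
(18, 6, 16, 8, 15) → min 6  ≥ 1 ✓
(6, 16, 8, 15, 1) → min 1  ≥ 1 ✓
(16, 8, 15, 1, 9) → min 1  ≥ 1 ✓
(8, 15, 1, 9, 2) → min 1  ≥ 1 ✓
(15, 1, 9, 2, 4) → min 1  ≥ 1 ✓
(1, 9, 2, 4, 11) → min 1  ≥ 1 ✓
(9, 2, 4, 11, 17) → min 2  ≥ 1 ✓
13 windows satisfy the condition.

13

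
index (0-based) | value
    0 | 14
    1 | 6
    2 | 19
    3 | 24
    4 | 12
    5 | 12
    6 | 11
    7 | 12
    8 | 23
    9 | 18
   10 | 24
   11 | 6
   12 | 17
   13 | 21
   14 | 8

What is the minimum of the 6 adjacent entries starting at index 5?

11

Elements at indices 5..10: 12, 11, 12, 23, 18, 24
min(12, 11, 12, 23, 18, 24) = 11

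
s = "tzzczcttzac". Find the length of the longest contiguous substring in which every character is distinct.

4

[t] len 1
[t, z] len 2
[z] len 1
[z, c] len 2
[c, z] len 2
[z, c] len 2
[z, c, t] len 3
[t] len 1
[t, z] len 2
[t, z, a] len 3
[t, z, a, c] len 4
Longest all-distinct length: 4.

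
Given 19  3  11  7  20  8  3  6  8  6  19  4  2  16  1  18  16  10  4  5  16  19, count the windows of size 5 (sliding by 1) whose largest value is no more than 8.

(19, 3, 11, 7, 20) → max 20
(3, 11, 7, 20, 8) → max 20
(11, 7, 20, 8, 3) → max 20
(7, 20, 8, 3, 6) → max 20
(20, 8, 3, 6, 8) → max 20
(8, 3, 6, 8, 6) → max 8  ≤ 8 ✓
(3, 6, 8, 6, 19) → max 19
(6, 8, 6, 19, 4) → max 19
(8, 6, 19, 4, 2) → max 19
(6, 19, 4, 2, 16) → max 19
(19, 4, 2, 16, 1) → max 19
(4, 2, 16, 1, 18) → max 18
(2, 16, 1, 18, 16) → max 18
(16, 1, 18, 16, 10) → max 18
(1, 18, 16, 10, 4) → max 18
(18, 16, 10, 4, 5) → max 18
(16, 10, 4, 5, 16) → max 16
(10, 4, 5, 16, 19) → max 19
1 window satisfy the condition.

1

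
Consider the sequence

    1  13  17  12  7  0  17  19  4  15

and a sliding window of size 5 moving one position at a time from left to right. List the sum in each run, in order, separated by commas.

Sliding a size-5 window across the 10 values:
1 13 17 12 7 → sum 50
13 17 12 7 0 → sum 49
17 12 7 0 17 → sum 53
12 7 0 17 19 → sum 55
7 0 17 19 4 → sum 47
0 17 19 4 15 → sum 55

50, 49, 53, 55, 47, 55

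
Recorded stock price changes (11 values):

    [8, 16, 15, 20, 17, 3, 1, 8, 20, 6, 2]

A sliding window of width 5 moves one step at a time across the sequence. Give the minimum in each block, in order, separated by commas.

8, 3, 1, 1, 1, 1, 1

8 16 15 20 17 → min 8
16 15 20 17 3 → min 3
15 20 17 3 1 → min 1
20 17 3 1 8 → min 1
17 3 1 8 20 → min 1
3 1 8 20 6 → min 1
1 8 20 6 2 → min 1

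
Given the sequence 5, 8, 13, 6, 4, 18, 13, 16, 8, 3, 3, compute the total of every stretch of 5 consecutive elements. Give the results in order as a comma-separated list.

[5, 8, 13, 6, 4] → sum 36
[8, 13, 6, 4, 18] → sum 49
[13, 6, 4, 18, 13] → sum 54
[6, 4, 18, 13, 16] → sum 57
[4, 18, 13, 16, 8] → sum 59
[18, 13, 16, 8, 3] → sum 58
[13, 16, 8, 3, 3] → sum 43

36, 49, 54, 57, 59, 58, 43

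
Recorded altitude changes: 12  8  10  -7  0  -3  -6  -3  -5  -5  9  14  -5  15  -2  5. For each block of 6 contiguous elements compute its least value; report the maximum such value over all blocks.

[12, 8, 10, -7, 0, -3] → min -7
[8, 10, -7, 0, -3, -6] → min -7
[10, -7, 0, -3, -6, -3] → min -7
[-7, 0, -3, -6, -3, -5] → min -7
[0, -3, -6, -3, -5, -5] → min -6
[-3, -6, -3, -5, -5, 9] → min -6
[-6, -3, -5, -5, 9, 14] → min -6
[-3, -5, -5, 9, 14, -5] → min -5
[-5, -5, 9, 14, -5, 15] → min -5
[-5, 9, 14, -5, 15, -2] → min -5
[9, 14, -5, 15, -2, 5] → min -5
Maximum of these is -5.

-5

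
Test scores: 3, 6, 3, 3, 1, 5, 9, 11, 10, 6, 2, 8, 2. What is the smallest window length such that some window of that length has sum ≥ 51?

7

add 3: running sum 3 < 51
add 6: running sum 9 < 51
add 3: running sum 12 < 51
add 3: running sum 15 < 51
add 1: running sum 16 < 51
add 5: running sum 21 < 51
add 9: running sum 30 < 51
add 11: running sum 41 < 51
add 10: shortest ending here [3, 6, 3, 3, 1, 5, 9, 11, 10] sum 51, len 9
add 6: shortest ending here [6, 3, 3, 1, 5, 9, 11, 10, 6] sum 54, len 9
add 2: shortest ending here [6, 3, 3, 1, 5, 9, 11, 10, 6, 2] sum 56, len 10
add 8: shortest ending here [5, 9, 11, 10, 6, 2, 8] sum 51, len 7
add 2: shortest ending here [5, 9, 11, 10, 6, 2, 8, 2] sum 53, len 8
Shortest qualifying length: 7.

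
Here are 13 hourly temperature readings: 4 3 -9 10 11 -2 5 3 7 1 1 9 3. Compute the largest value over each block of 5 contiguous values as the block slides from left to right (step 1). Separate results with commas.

11, 11, 11, 11, 11, 7, 7, 9, 9

4 3 -9 10 11 → max 11
3 -9 10 11 -2 → max 11
-9 10 11 -2 5 → max 11
10 11 -2 5 3 → max 11
11 -2 5 3 7 → max 11
-2 5 3 7 1 → max 7
5 3 7 1 1 → max 7
3 7 1 1 9 → max 9
7 1 1 9 3 → max 9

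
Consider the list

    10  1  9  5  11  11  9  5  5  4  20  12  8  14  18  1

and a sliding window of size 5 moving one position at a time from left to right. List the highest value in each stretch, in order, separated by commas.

10 1 9 5 11 → max 11
1 9 5 11 11 → max 11
9 5 11 11 9 → max 11
5 11 11 9 5 → max 11
11 11 9 5 5 → max 11
11 9 5 5 4 → max 11
9 5 5 4 20 → max 20
5 5 4 20 12 → max 20
5 4 20 12 8 → max 20
4 20 12 8 14 → max 20
20 12 8 14 18 → max 20
12 8 14 18 1 → max 18

11, 11, 11, 11, 11, 11, 20, 20, 20, 20, 20, 18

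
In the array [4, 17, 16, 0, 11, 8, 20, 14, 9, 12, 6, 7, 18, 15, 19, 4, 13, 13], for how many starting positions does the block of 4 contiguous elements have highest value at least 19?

8

4 17 16 0 → max 17
17 16 0 11 → max 17
16 0 11 8 → max 16
0 11 8 20 → max 20  ≥ 19 ✓
11 8 20 14 → max 20  ≥ 19 ✓
8 20 14 9 → max 20  ≥ 19 ✓
20 14 9 12 → max 20  ≥ 19 ✓
14 9 12 6 → max 14
9 12 6 7 → max 12
12 6 7 18 → max 18
6 7 18 15 → max 18
7 18 15 19 → max 19  ≥ 19 ✓
18 15 19 4 → max 19  ≥ 19 ✓
15 19 4 13 → max 19  ≥ 19 ✓
19 4 13 13 → max 19  ≥ 19 ✓
8 windows satisfy the condition.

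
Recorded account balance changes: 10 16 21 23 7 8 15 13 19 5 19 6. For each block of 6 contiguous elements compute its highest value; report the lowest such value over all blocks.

19

(10, 16, 21, 23, 7, 8) → max 23
(16, 21, 23, 7, 8, 15) → max 23
(21, 23, 7, 8, 15, 13) → max 23
(23, 7, 8, 15, 13, 19) → max 23
(7, 8, 15, 13, 19, 5) → max 19
(8, 15, 13, 19, 5, 19) → max 19
(15, 13, 19, 5, 19, 6) → max 19
Lowest of these is 19.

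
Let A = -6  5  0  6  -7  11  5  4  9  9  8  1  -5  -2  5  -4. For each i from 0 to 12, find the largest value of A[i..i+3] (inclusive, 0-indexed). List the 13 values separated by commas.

Sliding a size-4 window across the 16 values:
[-6, 5, 0, 6] → max 6
[5, 0, 6, -7] → max 6
[0, 6, -7, 11] → max 11
[6, -7, 11, 5] → max 11
[-7, 11, 5, 4] → max 11
[11, 5, 4, 9] → max 11
[5, 4, 9, 9] → max 9
[4, 9, 9, 8] → max 9
[9, 9, 8, 1] → max 9
[9, 8, 1, -5] → max 9
[8, 1, -5, -2] → max 8
[1, -5, -2, 5] → max 5
[-5, -2, 5, -4] → max 5

6, 6, 11, 11, 11, 11, 9, 9, 9, 9, 8, 5, 5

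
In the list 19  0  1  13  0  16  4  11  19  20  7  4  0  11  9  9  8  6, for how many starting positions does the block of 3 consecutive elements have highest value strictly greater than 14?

19 0 1 → max 19  > 14 ✓
0 1 13 → max 13
1 13 0 → max 13
13 0 16 → max 16  > 14 ✓
0 16 4 → max 16  > 14 ✓
16 4 11 → max 16  > 14 ✓
4 11 19 → max 19  > 14 ✓
11 19 20 → max 20  > 14 ✓
19 20 7 → max 20  > 14 ✓
20 7 4 → max 20  > 14 ✓
7 4 0 → max 7
4 0 11 → max 11
0 11 9 → max 11
11 9 9 → max 11
9 9 8 → max 9
9 8 6 → max 9
8 windows satisfy the condition.

8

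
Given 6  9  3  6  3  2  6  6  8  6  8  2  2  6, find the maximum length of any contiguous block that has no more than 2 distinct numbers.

add 6: window [6] (1 distinct), len 1
add 9: window [6, 9] (2 distinct), len 2
add 3: window [9, 3] (2 distinct), len 2
add 6: window [3, 6] (2 distinct), len 2
add 3: window [3, 6, 3] (2 distinct), len 3
add 2: window [3, 2] (2 distinct), len 2
add 6: window [2, 6] (2 distinct), len 2
add 6: window [2, 6, 6] (2 distinct), len 3
add 8: window [6, 6, 8] (2 distinct), len 3
add 6: window [6, 6, 8, 6] (2 distinct), len 4
add 8: window [6, 6, 8, 6, 8] (2 distinct), len 5
add 2: window [8, 2] (2 distinct), len 2
add 2: window [8, 2, 2] (2 distinct), len 3
add 6: window [2, 2, 6] (2 distinct), len 3
Longest length with ≤2 distinct: 5.

5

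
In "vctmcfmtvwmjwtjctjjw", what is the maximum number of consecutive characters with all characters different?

6

[v] len 1
[v, c] len 2
[v, c, t] len 3
[v, c, t, m] len 4
[t, m, c] len 3
[t, m, c, f] len 4
[c, f, m] len 3
[c, f, m, t] len 4
[c, f, m, t, v] len 5
[c, f, m, t, v, w] len 6
[t, v, w, m] len 4
[t, v, w, m, j] len 5
[m, j, w] len 3
[m, j, w, t] len 4
[w, t, j] len 3
[w, t, j, c] len 4
[j, c, t] len 3
[c, t, j] len 3
[j] len 1
[j, w] len 2
Longest all-distinct length: 6.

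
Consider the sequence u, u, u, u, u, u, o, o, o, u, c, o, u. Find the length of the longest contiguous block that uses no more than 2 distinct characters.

Extend right; when distinct count exceeds 2, shrink from the left:
[u] 1 distinct, len 1
[u, u] 1 distinct, len 2
[u, u, u] 1 distinct, len 3
[u, u, u, u] 1 distinct, len 4
[u, u, u, u, u] 1 distinct, len 5
[u, u, u, u, u, u] 1 distinct, len 6
[u, u, u, u, u, u, o] 2 distinct, len 7
[u, u, u, u, u, u, o, o] 2 distinct, len 8
[u, u, u, u, u, u, o, o, o] 2 distinct, len 9
[u, u, u, u, u, u, o, o, o, u] 2 distinct, len 10
[u, c] 2 distinct, len 2
[c, o] 2 distinct, len 2
[o, u] 2 distinct, len 2
Longest length with ≤2 distinct: 10.

10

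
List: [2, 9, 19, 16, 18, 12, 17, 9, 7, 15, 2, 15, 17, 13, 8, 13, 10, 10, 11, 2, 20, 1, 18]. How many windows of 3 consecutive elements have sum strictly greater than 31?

14

(2, 9, 19) → sum 30
(9, 19, 16) → sum 44  > 31 ✓
(19, 16, 18) → sum 53  > 31 ✓
(16, 18, 12) → sum 46  > 31 ✓
(18, 12, 17) → sum 47  > 31 ✓
(12, 17, 9) → sum 38  > 31 ✓
(17, 9, 7) → sum 33  > 31 ✓
(9, 7, 15) → sum 31
(7, 15, 2) → sum 24
(15, 2, 15) → sum 32  > 31 ✓
(2, 15, 17) → sum 34  > 31 ✓
(15, 17, 13) → sum 45  > 31 ✓
(17, 13, 8) → sum 38  > 31 ✓
(13, 8, 13) → sum 34  > 31 ✓
(8, 13, 10) → sum 31
(13, 10, 10) → sum 33  > 31 ✓
(10, 10, 11) → sum 31
(10, 11, 2) → sum 23
(11, 2, 20) → sum 33  > 31 ✓
(2, 20, 1) → sum 23
(20, 1, 18) → sum 39  > 31 ✓
14 windows satisfy the condition.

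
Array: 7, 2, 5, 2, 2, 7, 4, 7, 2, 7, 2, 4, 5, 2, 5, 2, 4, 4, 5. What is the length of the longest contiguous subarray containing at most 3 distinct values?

9

Extend right; when distinct count exceeds 3, shrink from the left:
[7] 1 distinct, len 1
[7, 2] 2 distinct, len 2
[7, 2, 5] 3 distinct, len 3
[7, 2, 5, 2] 3 distinct, len 4
[7, 2, 5, 2, 2] 3 distinct, len 5
[7, 2, 5, 2, 2, 7] 3 distinct, len 6
[2, 2, 7, 4] 3 distinct, len 4
[2, 2, 7, 4, 7] 3 distinct, len 5
[2, 2, 7, 4, 7, 2] 3 distinct, len 6
[2, 2, 7, 4, 7, 2, 7] 3 distinct, len 7
[2, 2, 7, 4, 7, 2, 7, 2] 3 distinct, len 8
[2, 2, 7, 4, 7, 2, 7, 2, 4] 3 distinct, len 9
[2, 4, 5] 3 distinct, len 3
[2, 4, 5, 2] 3 distinct, len 4
[2, 4, 5, 2, 5] 3 distinct, len 5
[2, 4, 5, 2, 5, 2] 3 distinct, len 6
[2, 4, 5, 2, 5, 2, 4] 3 distinct, len 7
[2, 4, 5, 2, 5, 2, 4, 4] 3 distinct, len 8
[2, 4, 5, 2, 5, 2, 4, 4, 5] 3 distinct, len 9
Longest length with ≤3 distinct: 9.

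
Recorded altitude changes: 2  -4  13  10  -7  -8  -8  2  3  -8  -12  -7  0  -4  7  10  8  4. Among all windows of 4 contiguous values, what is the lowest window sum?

-27

(2, -4, 13, 10) → sum 21
(-4, 13, 10, -7) → sum 12
(13, 10, -7, -8) → sum 8
(10, -7, -8, -8) → sum -13
(-7, -8, -8, 2) → sum -21
(-8, -8, 2, 3) → sum -11
(-8, 2, 3, -8) → sum -11
(2, 3, -8, -12) → sum -15
(3, -8, -12, -7) → sum -24
(-8, -12, -7, 0) → sum -27
(-12, -7, 0, -4) → sum -23
(-7, 0, -4, 7) → sum -4
(0, -4, 7, 10) → sum 13
(-4, 7, 10, 8) → sum 21
(7, 10, 8, 4) → sum 29
Lowest of these is -27.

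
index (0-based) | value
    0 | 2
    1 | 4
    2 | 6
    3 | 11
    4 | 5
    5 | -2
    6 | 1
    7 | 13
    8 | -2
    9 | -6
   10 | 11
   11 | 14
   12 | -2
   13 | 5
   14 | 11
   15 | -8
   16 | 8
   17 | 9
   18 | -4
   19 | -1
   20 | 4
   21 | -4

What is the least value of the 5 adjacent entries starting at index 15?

-8

Elements at indices 15..19: -8, 8, 9, -4, -1
min(-8, 8, 9, -4, -1) = -8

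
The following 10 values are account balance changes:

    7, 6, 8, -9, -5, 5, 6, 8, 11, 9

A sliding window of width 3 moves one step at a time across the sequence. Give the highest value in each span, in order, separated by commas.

[7, 6, 8] → max 8
[6, 8, -9] → max 8
[8, -9, -5] → max 8
[-9, -5, 5] → max 5
[-5, 5, 6] → max 6
[5, 6, 8] → max 8
[6, 8, 11] → max 11
[8, 11, 9] → max 11

8, 8, 8, 5, 6, 8, 11, 11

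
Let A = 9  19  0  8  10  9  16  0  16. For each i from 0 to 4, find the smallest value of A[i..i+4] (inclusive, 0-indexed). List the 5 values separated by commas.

0, 0, 0, 0, 0

[9, 19, 0, 8, 10] → min 0
[19, 0, 8, 10, 9] → min 0
[0, 8, 10, 9, 16] → min 0
[8, 10, 9, 16, 0] → min 0
[10, 9, 16, 0, 16] → min 0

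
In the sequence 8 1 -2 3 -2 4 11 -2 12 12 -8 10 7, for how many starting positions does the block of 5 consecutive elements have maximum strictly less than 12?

4

(8, 1, -2, 3, -2) → max 8  < 12 ✓
(1, -2, 3, -2, 4) → max 4  < 12 ✓
(-2, 3, -2, 4, 11) → max 11  < 12 ✓
(3, -2, 4, 11, -2) → max 11  < 12 ✓
(-2, 4, 11, -2, 12) → max 12
(4, 11, -2, 12, 12) → max 12
(11, -2, 12, 12, -8) → max 12
(-2, 12, 12, -8, 10) → max 12
(12, 12, -8, 10, 7) → max 12
4 windows satisfy the condition.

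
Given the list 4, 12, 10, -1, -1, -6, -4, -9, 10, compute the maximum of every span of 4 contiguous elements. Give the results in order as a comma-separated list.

12, 12, 10, -1, -1, 10

[4, 12, 10, -1] → max 12
[12, 10, -1, -1] → max 12
[10, -1, -1, -6] → max 10
[-1, -1, -6, -4] → max -1
[-1, -6, -4, -9] → max -1
[-6, -4, -9, 10] → max 10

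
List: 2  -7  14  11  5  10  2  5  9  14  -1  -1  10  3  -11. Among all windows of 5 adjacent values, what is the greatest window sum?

(2, -7, 14, 11, 5) → sum 25
(-7, 14, 11, 5, 10) → sum 33
(14, 11, 5, 10, 2) → sum 42
(11, 5, 10, 2, 5) → sum 33
(5, 10, 2, 5, 9) → sum 31
(10, 2, 5, 9, 14) → sum 40
(2, 5, 9, 14, -1) → sum 29
(5, 9, 14, -1, -1) → sum 26
(9, 14, -1, -1, 10) → sum 31
(14, -1, -1, 10, 3) → sum 25
(-1, -1, 10, 3, -11) → sum 0
Greatest of these is 42.

42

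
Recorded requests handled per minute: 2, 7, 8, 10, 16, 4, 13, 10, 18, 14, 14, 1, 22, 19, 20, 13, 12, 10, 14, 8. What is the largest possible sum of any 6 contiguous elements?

96

2 7 8 10 16 4 → sum 47
7 8 10 16 4 13 → sum 58
8 10 16 4 13 10 → sum 61
10 16 4 13 10 18 → sum 71
16 4 13 10 18 14 → sum 75
4 13 10 18 14 14 → sum 73
13 10 18 14 14 1 → sum 70
10 18 14 14 1 22 → sum 79
18 14 14 1 22 19 → sum 88
14 14 1 22 19 20 → sum 90
14 1 22 19 20 13 → sum 89
1 22 19 20 13 12 → sum 87
22 19 20 13 12 10 → sum 96
19 20 13 12 10 14 → sum 88
20 13 12 10 14 8 → sum 77
Largest of these is 96.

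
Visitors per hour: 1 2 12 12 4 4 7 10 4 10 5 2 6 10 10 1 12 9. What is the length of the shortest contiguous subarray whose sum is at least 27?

add 1: running sum 1 < 27
add 2: running sum 3 < 27
add 12: running sum 15 < 27
add 12: shortest ending here [1, 2, 12, 12] sum 27, len 4
add 4: shortest ending here [12, 12, 4] sum 28, len 3
add 4: shortest ending here [12, 12, 4, 4] sum 32, len 4
add 7: shortest ending here [12, 4, 4, 7] sum 27, len 4
add 10: shortest ending here [12, 4, 4, 7, 10] sum 37, len 5
add 4: shortest ending here [4, 4, 7, 10, 4] sum 29, len 5
add 10: shortest ending here [7, 10, 4, 10] sum 31, len 4
add 5: shortest ending here [10, 4, 10, 5] sum 29, len 4
add 2: shortest ending here [10, 4, 10, 5, 2] sum 31, len 5
add 6: shortest ending here [4, 10, 5, 2, 6] sum 27, len 5
add 10: shortest ending here [10, 5, 2, 6, 10] sum 33, len 5
add 10: shortest ending here [2, 6, 10, 10] sum 28, len 4
add 1: shortest ending here [6, 10, 10, 1] sum 27, len 4
add 12: shortest ending here [10, 10, 1, 12] sum 33, len 4
add 9: shortest ending here [10, 1, 12, 9] sum 32, len 4
Shortest qualifying length: 3.

3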